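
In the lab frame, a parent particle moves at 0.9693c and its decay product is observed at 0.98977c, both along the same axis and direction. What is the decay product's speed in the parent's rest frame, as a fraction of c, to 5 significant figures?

Inverse velocity addition: u' = (u − v)/(1 − uv/c²)
= (0.98977 − 0.9693)/(1 − 0.98977×0.9693) = 0.020470/0.04061594 = 0.50399

u' ≈ 0.50399c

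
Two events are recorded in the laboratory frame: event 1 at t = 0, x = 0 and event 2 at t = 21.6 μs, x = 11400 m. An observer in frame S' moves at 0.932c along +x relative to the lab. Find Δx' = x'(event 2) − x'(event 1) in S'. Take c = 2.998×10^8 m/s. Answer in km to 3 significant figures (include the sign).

Δx' ≈ 14.8 km

γ = 1/√(1 − 0.932²) = 2.7589
Δx' = γ(Δx − vΔt) = 2.7589 × (11400 m − 0.932×(2.998×10^8 m/s)×21.6×10^-6 s)
= 2.7589 × (5364.7 m) = 14.8 km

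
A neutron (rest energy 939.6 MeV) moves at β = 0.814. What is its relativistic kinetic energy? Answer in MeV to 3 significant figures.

γ = 1/√(1 − 0.814²) = 1.7216
K = (γ − 1)m₀c² = (1.7216 − 1) × 939.6 MeV = 0.72157 × 939.6 MeV = 678 MeV

K ≈ 678 MeV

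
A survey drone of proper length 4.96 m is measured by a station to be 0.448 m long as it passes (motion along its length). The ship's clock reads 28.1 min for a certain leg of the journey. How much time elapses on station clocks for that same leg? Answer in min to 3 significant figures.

Length contraction ⇒ γ = L₀/L = 4.96/0.448 = 11.071
Time dilation: Δt = γτ₀ = 11.071 × 28.1 min = 311 min

Δt ≈ 311 min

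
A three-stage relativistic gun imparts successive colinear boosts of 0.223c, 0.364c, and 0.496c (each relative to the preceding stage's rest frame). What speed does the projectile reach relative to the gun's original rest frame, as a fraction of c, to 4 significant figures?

u ≈ 0.8185c

Compose boost 2: (0.364 + 0.223)/(1 + 0.364×0.223) = 0.5870/1.08117 = 0.542929
Compose boost 3: (0.496 + 0.542929)/(1 + 0.496×0.542929) = 1.03893/1.26929 = 0.8185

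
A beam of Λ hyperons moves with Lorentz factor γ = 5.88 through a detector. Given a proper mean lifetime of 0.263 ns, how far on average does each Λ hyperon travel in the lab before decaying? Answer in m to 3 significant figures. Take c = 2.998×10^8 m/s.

d ≈ 0.457 m

β = √(1 − 1/γ²) = √(1 − 1/5.88²) = 0.98543
Dilated lifetime: Δt = γτ₀ = 5.88 × 0.263 ns = 1.5464 ns
d = vΔt = 0.98543c × 1.5464 ns = 2.9543×10^8 m/s × 1.5464×10^-9 s = 0.457 m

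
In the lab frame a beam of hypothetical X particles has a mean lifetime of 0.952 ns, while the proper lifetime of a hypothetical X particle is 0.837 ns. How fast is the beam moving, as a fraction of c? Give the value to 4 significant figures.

γ = Δt/τ₀ = 0.952/0.837 = 1.13740
β = √(1 − 1/γ²) = √(1 − 1/1.13740²) = 0.4764

β ≈ 0.4764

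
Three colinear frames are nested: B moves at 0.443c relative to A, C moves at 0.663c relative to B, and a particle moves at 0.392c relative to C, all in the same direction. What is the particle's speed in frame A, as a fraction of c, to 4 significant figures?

Compose boost 2: (0.663 + 0.443)/(1 + 0.663×0.443) = 1.106/1.29371 = 0.854906
Compose boost 3: (0.392 + 0.854906)/(1 + 0.392×0.854906) = 1.24691/1.33512 = 0.9339

u ≈ 0.9339c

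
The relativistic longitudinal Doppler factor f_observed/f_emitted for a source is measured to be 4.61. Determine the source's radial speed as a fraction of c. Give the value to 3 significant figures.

β ≈ 0.910

f_obs/f_src = √((1+β)/(1−β)) = 4.61  ⇒  (1+β)/(1−β) = 21.252
β = |1 − D²|/(1 + D²) = |1 − 21.252|/(1 + 21.252) = 0.910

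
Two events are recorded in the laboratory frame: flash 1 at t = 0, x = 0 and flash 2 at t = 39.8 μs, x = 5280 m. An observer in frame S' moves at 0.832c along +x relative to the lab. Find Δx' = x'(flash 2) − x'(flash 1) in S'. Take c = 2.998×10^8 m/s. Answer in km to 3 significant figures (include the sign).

Δx' ≈ -8.38 km

γ = 1/√(1 − 0.832²) = 1.8025
Δx' = γ(Δx − vΔt) = 1.8025 × (5280 m − 0.832×(2.998×10^8 m/s)×39.8×10^-6 s)
= 1.8025 × (-4647.5 m) = -8.38 km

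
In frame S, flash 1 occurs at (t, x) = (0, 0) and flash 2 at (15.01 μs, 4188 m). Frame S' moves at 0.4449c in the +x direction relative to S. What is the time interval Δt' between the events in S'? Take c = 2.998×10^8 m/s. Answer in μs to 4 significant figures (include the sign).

Δt' ≈ 9.821 μs

γ = 1/√(1 − 0.4449²) = 1.11659
Δt' = γ(Δt − vΔx/c²) = 1.11659 × (15.01 μs − 0.4449×4188 m / (2.998×10^8 m/s))
= 1.11659 × (8.79505 μs) = 9.821 μs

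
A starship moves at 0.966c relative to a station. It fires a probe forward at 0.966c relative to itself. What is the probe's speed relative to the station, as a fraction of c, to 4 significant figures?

u ≈ 0.9994c

Relativistic velocity addition: u = (u' + v)/(1 + u'v/c²)
= (0.966 + 0.966)/(1 + 0.966×0.966) = 1.932/1.93316 = 0.9994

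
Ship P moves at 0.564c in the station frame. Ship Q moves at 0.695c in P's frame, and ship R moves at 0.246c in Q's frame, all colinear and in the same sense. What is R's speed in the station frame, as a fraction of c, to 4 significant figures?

u ≈ 0.9411c

Compose boost 2: (0.695 + 0.564)/(1 + 0.695×0.564) = 1.259/1.39198 = 0.904467
Compose boost 3: (0.246 + 0.904467)/(1 + 0.246×0.904467) = 1.15047/1.22250 = 0.9411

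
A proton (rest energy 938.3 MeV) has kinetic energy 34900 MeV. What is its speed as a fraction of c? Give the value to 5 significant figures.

β ≈ 0.99966

γ = 1 + K/(m₀c²) = 1 + 34900/938.3 = 38.19493
β = √(1 − 1/γ²) = 0.99966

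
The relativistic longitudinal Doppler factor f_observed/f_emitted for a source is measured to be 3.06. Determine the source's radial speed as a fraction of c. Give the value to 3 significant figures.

f_obs/f_src = √((1+β)/(1−β)) = 3.06  ⇒  (1+β)/(1−β) = 9.3636
β = |1 − D²|/(1 + D²) = |1 − 9.3636|/(1 + 9.3636) = 0.807

β ≈ 0.807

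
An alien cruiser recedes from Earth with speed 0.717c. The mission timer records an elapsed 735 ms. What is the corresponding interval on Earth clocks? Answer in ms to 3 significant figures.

Δt ≈ 1050 ms

γ = 1/√(1 − 0.717²) = 1.4346
Time dilation: Δt = γτ₀ = 1.4346 × 735 ms = 1050 ms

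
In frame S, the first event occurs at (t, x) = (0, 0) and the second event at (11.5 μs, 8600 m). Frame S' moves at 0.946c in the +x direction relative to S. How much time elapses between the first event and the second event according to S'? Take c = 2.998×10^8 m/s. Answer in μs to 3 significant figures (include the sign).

Δt' ≈ -48.2 μs

γ = 1/√(1 − 0.946²) = 3.0848
Δt' = γ(Δt − vΔx/c²) = 3.0848 × (11.5 μs − 0.946×8600 m / (2.998×10^8 m/s))
= 3.0848 × (-15.637 μs) = -48.2 μs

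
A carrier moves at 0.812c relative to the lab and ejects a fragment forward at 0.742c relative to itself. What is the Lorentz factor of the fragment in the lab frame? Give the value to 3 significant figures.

u_lab = (0.742 + 0.812)/(1 + 0.742×0.812) = 1.554/1.60250 = 0.969732
γ = 1/√(1 − 0.969732²) = 4.10

γ ≈ 4.10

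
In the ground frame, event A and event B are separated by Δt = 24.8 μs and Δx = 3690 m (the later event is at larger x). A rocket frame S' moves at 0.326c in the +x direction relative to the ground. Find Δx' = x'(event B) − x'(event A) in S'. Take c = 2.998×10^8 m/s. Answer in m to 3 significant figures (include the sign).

γ = 1/√(1 − 0.326²) = 1.0578
Δx' = γ(Δx − vΔt) = 1.0578 × (3690 m − 0.326×(2.998×10^8 m/s)×24.8×10^-6 s)
= 1.0578 × (1266.2 m) = 1340 m

Δx' ≈ 1340 m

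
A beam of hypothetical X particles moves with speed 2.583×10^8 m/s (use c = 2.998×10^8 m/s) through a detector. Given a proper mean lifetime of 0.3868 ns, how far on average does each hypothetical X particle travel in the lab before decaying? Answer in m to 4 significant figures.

β = v/c = 2.583×10^8 / 2.998×10^8 = 0.861574
γ = 1/√(1 − 0.861574²) = 1.96993
Dilated lifetime: Δt = γτ₀ = 1.96993 × 0.3868 ns = 0.761970 ns
d = vΔt = 0.861574c × 0.761970 ns = 2.58300×10^8 m/s × 7.61970×10^-10 s = 0.1968 m

d ≈ 0.1968 m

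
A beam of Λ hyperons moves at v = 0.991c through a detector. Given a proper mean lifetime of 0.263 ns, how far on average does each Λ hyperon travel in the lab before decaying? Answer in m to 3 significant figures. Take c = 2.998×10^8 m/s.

d ≈ 0.584 m

γ = 1/√(1 − 0.991²) = 7.4704
Dilated lifetime: Δt = γτ₀ = 7.4704 × 0.263 ns = 1.9647 ns
d = vΔt = 0.991c × 1.9647 ns = 2.9710×10^8 m/s × 1.9647×10^-9 s = 0.584 m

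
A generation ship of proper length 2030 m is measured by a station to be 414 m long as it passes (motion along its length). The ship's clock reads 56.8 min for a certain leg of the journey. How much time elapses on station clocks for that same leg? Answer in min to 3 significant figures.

Δt ≈ 279 min

Length contraction ⇒ γ = L₀/L = 2030/414 = 4.9034
Time dilation: Δt = γτ₀ = 4.9034 × 56.8 min = 279 min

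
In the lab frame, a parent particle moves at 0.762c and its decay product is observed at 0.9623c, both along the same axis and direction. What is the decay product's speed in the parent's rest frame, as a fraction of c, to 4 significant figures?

u' ≈ 0.7510c

Inverse velocity addition: u' = (u − v)/(1 − uv/c²)
= (0.9623 − 0.762)/(1 − 0.9623×0.762) = 0.2003/0.266727 = 0.7510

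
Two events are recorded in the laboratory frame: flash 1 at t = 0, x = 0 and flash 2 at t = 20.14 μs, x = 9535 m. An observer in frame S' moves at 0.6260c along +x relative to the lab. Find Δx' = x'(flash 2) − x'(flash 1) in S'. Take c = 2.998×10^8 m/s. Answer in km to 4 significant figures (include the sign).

γ = 1/√(1 − 0.6260²) = 1.28234
Δx' = γ(Δx − vΔt) = 1.28234 × (9535 m − 0.6260×(2.998×10^8 m/s)×20.14×10^-6 s)
= 1.28234 × (5755.23 m) = 7.380 km

Δx' ≈ 7.380 km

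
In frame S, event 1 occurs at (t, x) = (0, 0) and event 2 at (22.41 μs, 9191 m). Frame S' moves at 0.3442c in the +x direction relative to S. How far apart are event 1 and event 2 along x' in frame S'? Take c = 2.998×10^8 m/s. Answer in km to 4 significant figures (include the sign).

Δx' ≈ 7.326 km

γ = 1/√(1 − 0.3442²) = 1.06508
Δx' = γ(Δx − vΔt) = 1.06508 × (9191 m − 0.3442×(2.998×10^8 m/s)×22.41×10^-6 s)
= 1.06508 × (6878.49 m) = 7.326 km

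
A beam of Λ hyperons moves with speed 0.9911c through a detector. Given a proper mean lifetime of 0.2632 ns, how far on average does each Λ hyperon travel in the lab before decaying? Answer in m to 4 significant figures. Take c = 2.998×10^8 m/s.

γ = 1/√(1 − 0.9911²) = 7.51205
Dilated lifetime: Δt = γτ₀ = 7.51205 × 0.2632 ns = 1.97717 ns
d = vΔt = 0.9911c × 1.97717 ns = 2.97132×10^8 m/s × 1.97717×10^-9 s = 0.5875 m

d ≈ 0.5875 m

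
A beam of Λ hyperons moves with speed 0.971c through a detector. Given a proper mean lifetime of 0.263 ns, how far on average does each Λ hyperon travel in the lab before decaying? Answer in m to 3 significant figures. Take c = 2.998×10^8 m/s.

γ = 1/√(1 − 0.971²) = 4.1827
Dilated lifetime: Δt = γτ₀ = 4.1827 × 0.263 ns = 1.1001 ns
d = vΔt = 0.971c × 1.1001 ns = 2.9111×10^8 m/s × 1.1001×10^-9 s = 0.320 m

d ≈ 0.320 m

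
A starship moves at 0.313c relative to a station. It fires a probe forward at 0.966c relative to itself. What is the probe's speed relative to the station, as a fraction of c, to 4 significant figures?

Relativistic velocity addition: u = (u' + v)/(1 + u'v/c²)
= (0.966 + 0.313)/(1 + 0.966×0.313) = 1.279/1.30236 = 0.9821

u ≈ 0.9821c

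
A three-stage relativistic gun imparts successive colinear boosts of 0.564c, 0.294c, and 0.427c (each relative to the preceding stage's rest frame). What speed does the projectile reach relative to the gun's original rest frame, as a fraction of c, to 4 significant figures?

u ≈ 0.8849c

Compose boost 2: (0.294 + 0.564)/(1 + 0.294×0.564) = 0.8580/1.16582 = 0.735965
Compose boost 3: (0.427 + 0.735965)/(1 + 0.427×0.735965) = 1.16297/1.31426 = 0.8849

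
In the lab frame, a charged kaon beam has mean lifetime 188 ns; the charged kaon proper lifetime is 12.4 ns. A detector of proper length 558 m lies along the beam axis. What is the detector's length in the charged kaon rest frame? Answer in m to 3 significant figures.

Time dilation ⇒ γ = Δt/τ₀ = 188/12.4 = 15.161
Length contraction: L = L₀/γ = 558/15.161 = 36.8 m

L ≈ 36.8 m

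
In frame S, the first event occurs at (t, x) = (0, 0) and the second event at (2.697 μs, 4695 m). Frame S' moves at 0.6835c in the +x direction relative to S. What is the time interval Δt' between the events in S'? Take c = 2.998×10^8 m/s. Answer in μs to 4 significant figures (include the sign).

γ = 1/√(1 − 0.6835²) = 1.36996
Δt' = γ(Δt − vΔx/c²) = 1.36996 × (2.697 μs − 0.6835×4695 m / (2.998×10^8 m/s))
= 1.36996 × (-8.00691 μs) = -10.97 μs

Δt' ≈ -10.97 μs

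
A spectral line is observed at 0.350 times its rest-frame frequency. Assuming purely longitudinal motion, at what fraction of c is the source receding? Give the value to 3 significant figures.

β ≈ 0.782

f_obs/f_src = √((1−β)/(1+β)) = 0.350  ⇒  (1−β)/(1+β) = 0.12250
β = |1 − D²|/(1 + D²) = |1 − 0.12250|/(1 + 0.12250) = 0.782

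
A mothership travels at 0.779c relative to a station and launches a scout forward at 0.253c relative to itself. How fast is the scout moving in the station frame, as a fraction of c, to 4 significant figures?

u ≈ 0.8621c

Compose boost 2: (0.253 + 0.779)/(1 + 0.253×0.779) = 1.032/1.19709 = 0.8621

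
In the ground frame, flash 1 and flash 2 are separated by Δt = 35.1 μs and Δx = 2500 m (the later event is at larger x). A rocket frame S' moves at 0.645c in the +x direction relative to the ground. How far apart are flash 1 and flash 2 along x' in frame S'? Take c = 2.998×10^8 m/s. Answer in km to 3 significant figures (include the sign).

Δx' ≈ -5.61 km

γ = 1/√(1 − 0.645²) = 1.3086
Δx' = γ(Δx − vΔt) = 1.3086 × (2500 m − 0.645×(2.998×10^8 m/s)×35.1×10^-6 s)
= 1.3086 × (-4287.3 m) = -5.61 km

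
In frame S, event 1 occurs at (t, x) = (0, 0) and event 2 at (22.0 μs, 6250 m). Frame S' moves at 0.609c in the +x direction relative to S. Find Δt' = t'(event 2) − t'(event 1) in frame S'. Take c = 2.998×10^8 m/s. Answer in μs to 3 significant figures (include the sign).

γ = 1/√(1 − 0.609²) = 1.2608
Δt' = γ(Δt − vΔx/c²) = 1.2608 × (22.0 μs − 0.609×6250 m / (2.998×10^8 m/s))
= 1.2608 × (9.3040 μs) = 11.7 μs

Δt' ≈ 11.7 μs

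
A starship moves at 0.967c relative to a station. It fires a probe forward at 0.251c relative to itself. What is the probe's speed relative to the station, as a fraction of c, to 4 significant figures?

u ≈ 0.9801c

Relativistic velocity addition: u = (u' + v)/(1 + u'v/c²)
= (0.251 + 0.967)/(1 + 0.251×0.967) = 1.218/1.24272 = 0.9801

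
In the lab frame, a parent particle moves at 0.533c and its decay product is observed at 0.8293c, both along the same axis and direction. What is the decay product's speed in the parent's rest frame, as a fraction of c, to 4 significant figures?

Inverse velocity addition: u' = (u − v)/(1 − uv/c²)
= (0.8293 − 0.533)/(1 − 0.8293×0.533) = 0.2963/0.557983 = 0.5310

u' ≈ 0.5310c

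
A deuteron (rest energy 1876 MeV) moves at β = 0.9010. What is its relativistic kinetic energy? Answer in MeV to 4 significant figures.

K ≈ 2448 MeV

γ = 1/√(1 − 0.9010²) = 2.30511
K = (γ − 1)m₀c² = (2.30511 − 1) × 1876 MeV = 1.30511 × 1876 MeV = 2448 MeV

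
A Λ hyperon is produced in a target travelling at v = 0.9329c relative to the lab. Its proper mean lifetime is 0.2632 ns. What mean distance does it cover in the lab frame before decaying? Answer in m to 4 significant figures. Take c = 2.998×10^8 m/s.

γ = 1/√(1 − 0.9329²) = 2.77673
Dilated lifetime: Δt = γτ₀ = 2.77673 × 0.2632 ns = 0.730836 ns
d = vΔt = 0.9329c × 0.730836 ns = 2.79683×10^8 m/s × 7.30836×10^-10 s = 0.2044 m

d ≈ 0.2044 m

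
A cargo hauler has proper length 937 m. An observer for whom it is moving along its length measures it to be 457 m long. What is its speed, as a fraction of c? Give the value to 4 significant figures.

γ = L₀/L = 937/457 = 2.05033
β = √(1 − 1/γ²) = 0.8730

β ≈ 0.8730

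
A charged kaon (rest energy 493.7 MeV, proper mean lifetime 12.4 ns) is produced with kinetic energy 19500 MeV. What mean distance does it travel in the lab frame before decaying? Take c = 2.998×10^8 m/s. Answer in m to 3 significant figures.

γ = 1 + K/(m₀c²) = 1 + 19500/493.7 = 40.498
β = √(1 − 1/γ²) = 0.99970
Dilated lifetime: γτ₀ = 40.498 × 12.4 ns = 502.17 ns
d = βc·γτ₀ = 0.99970 × (2.998×10^8 m/s) × 5.0217×10^-7 s = 151 m

d ≈ 151 m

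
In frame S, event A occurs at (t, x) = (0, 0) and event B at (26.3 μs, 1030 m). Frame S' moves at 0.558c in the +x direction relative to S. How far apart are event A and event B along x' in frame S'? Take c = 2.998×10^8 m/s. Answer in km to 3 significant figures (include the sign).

γ = 1/√(1 − 0.558²) = 1.2051
Δx' = γ(Δx − vΔt) = 1.2051 × (1030 m − 0.558×(2.998×10^8 m/s)×26.3×10^-6 s)
= 1.2051 × (-3369.7 m) = -4.06 km

Δx' ≈ -4.06 km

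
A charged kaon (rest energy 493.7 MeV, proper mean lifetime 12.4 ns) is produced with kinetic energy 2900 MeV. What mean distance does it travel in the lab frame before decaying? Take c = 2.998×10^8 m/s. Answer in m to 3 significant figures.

γ = 1 + K/(m₀c²) = 1 + 2900/493.7 = 6.8740
β = √(1 − 1/γ²) = 0.98936
Dilated lifetime: γτ₀ = 6.8740 × 12.4 ns = 85.238 ns
d = βc·γτ₀ = 0.98936 × (2.998×10^8 m/s) × 8.5238×10^-8 s = 25.3 m

d ≈ 25.3 m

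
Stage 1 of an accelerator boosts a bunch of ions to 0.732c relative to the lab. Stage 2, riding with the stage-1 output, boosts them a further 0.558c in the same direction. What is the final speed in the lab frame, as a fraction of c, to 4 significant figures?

Compose boost 2: (0.558 + 0.732)/(1 + 0.558×0.732) = 1.290/1.40846 = 0.9159

u ≈ 0.9159c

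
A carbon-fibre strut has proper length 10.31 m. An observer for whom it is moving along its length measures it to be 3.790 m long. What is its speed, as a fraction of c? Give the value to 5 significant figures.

β ≈ 0.92998

γ = L₀/L = 10.31/3.790 = 2.720317
β = √(1 − 1/γ²) = 0.92998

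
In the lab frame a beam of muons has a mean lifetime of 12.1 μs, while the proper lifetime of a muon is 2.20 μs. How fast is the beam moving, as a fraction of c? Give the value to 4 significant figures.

β ≈ 0.9833

γ = Δt/τ₀ = 12.1/2.20 = 5.50000
β = √(1 − 1/γ²) = √(1 − 1/5.50000²) = 0.9833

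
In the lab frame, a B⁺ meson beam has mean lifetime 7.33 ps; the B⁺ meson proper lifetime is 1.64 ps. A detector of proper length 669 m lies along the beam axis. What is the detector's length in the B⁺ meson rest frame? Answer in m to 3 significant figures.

L ≈ 150 m

Time dilation ⇒ γ = Δt/τ₀ = 7.33/1.64 = 4.4695
Length contraction: L = L₀/γ = 669/4.4695 = 150 m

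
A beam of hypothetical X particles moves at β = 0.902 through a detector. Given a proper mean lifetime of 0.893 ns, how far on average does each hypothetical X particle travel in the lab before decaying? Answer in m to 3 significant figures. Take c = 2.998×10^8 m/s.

γ = 1/√(1 − 0.902²) = 2.3162
Dilated lifetime: Δt = γτ₀ = 2.3162 × 0.893 ns = 2.0684 ns
d = vΔt = 0.902c × 2.0684 ns = 2.7042×10^8 m/s × 2.0684×10^-9 s = 0.559 m

d ≈ 0.559 m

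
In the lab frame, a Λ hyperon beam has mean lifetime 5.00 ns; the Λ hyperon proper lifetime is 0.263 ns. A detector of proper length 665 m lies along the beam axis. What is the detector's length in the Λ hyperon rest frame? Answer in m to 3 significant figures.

Time dilation ⇒ γ = Δt/τ₀ = 5.00/0.263 = 19.011
Length contraction: L = L₀/γ = 665/19.011 = 35.0 m

L ≈ 35.0 m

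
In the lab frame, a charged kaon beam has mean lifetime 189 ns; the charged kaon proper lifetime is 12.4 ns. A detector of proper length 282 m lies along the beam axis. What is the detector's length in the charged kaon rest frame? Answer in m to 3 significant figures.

Time dilation ⇒ γ = Δt/τ₀ = 189/12.4 = 15.242
Length contraction: L = L₀/γ = 282/15.242 = 18.5 m

L ≈ 18.5 m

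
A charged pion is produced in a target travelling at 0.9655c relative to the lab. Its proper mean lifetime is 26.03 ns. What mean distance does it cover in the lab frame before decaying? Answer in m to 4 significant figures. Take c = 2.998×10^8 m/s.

γ = 1/√(1 − 0.9655²) = 3.84020
Dilated lifetime: Δt = γτ₀ = 3.84020 × 26.03 ns = 99.9604 ns
d = vΔt = 0.9655c × 99.9604 ns = 2.89457×10^8 m/s × 9.99604×10^-8 s = 28.93 m

d ≈ 28.93 m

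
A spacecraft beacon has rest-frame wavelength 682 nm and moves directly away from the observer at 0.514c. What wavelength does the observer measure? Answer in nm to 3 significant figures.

λ_obs ≈ 1200 nm

Relativistic Doppler: λ_obs = λ_src √((1+β)/(1−β))
= 682 × √(1.5140/0.48600) = 682 × 1.7650 = 1200 nm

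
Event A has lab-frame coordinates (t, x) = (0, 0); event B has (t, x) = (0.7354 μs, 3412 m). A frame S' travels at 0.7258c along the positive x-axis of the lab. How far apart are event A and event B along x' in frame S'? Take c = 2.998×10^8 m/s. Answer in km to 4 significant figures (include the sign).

γ = 1/√(1 − 0.7258²) = 1.45369
Δx' = γ(Δx − vΔt) = 1.45369 × (3412 m − 0.7258×(2.998×10^8 m/s)×0.7354×10^-6 s)
= 1.45369 × (3251.98 m) = 4.727 km

Δx' ≈ 4.727 km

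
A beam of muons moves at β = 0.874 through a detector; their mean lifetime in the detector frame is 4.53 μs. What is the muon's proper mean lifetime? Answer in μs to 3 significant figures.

τ₀ ≈ 2.20 μs

γ = 1/√(1 − 0.874²) = 2.0579
Proper time: τ₀ = Δt/γ = 4.53/2.0579 = 2.20 μs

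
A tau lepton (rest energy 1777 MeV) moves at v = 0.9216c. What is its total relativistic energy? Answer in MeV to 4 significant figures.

E ≈ 4578 MeV

γ = 1/√(1 − 0.9216²) = 2.57638
E = γm₀c² = 2.57638 × 1777 MeV = 4578 MeV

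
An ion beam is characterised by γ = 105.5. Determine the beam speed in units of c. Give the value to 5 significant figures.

β = √(1 − 1/γ²) = √(1 − 1/105.5²) = √(0.9999102) = 0.99996

β ≈ 0.99996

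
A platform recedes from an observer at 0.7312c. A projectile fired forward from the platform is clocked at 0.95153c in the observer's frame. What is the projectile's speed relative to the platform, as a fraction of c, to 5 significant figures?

u' ≈ 0.72419c

Inverse velocity addition: u' = (u − v)/(1 − uv/c²)
= (0.95153 − 0.7312)/(1 − 0.95153×0.7312) = 0.22033/0.3042413 = 0.72419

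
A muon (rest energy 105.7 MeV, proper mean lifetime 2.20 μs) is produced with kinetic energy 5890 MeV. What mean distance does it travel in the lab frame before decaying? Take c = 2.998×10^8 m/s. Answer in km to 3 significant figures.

γ = 1 + K/(m₀c²) = 1 + 5890/105.7 = 56.724
β = √(1 − 1/γ²) = 0.99984
Dilated lifetime: γτ₀ = 56.724 × 2.20 μs = 124.79 μs
d = βc·γτ₀ = 0.99984 × (2.998×10^8 m/s) × 0.00012479 s = 37.4 km

d ≈ 37.4 km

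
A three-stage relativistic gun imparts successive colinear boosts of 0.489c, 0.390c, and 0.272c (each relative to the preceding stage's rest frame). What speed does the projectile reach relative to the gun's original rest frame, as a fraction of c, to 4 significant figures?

Compose boost 2: (0.390 + 0.489)/(1 + 0.390×0.489) = 0.8790/1.19071 = 0.738215
Compose boost 3: (0.272 + 0.738215)/(1 + 0.272×0.738215) = 1.01022/1.20079 = 0.8413

u ≈ 0.8413c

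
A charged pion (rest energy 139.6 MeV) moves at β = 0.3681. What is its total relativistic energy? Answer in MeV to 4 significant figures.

γ = 1/√(1 − 0.3681²) = 1.07552
E = γm₀c² = 1.07552 × 139.6 MeV = 150.1 MeV

E ≈ 150.1 MeV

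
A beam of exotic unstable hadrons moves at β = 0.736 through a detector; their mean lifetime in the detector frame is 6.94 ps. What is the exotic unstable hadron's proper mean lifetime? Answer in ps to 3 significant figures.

τ₀ ≈ 4.70 ps

γ = 1/√(1 − 0.736²) = 1.4771
Proper time: τ₀ = Δt/γ = 6.94/1.4771 = 4.70 ps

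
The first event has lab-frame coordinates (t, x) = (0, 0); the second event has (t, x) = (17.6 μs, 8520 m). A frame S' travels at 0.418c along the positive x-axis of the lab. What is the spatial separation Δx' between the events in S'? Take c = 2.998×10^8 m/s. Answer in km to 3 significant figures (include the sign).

Δx' ≈ 6.95 km

γ = 1/√(1 − 0.418²) = 1.1008
Δx' = γ(Δx − vΔt) = 1.1008 × (8520 m − 0.418×(2.998×10^8 m/s)×17.6×10^-6 s)
= 1.1008 × (6314.4 m) = 6.95 km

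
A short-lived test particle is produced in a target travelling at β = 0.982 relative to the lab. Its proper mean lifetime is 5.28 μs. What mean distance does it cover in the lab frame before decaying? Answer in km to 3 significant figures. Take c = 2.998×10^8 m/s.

d ≈ 8.23 km

γ = 1/√(1 − 0.982²) = 5.2943
Dilated lifetime: Δt = γτ₀ = 5.2943 × 5.28 μs = 27.954 μs
d = vΔt = 0.982c × 27.954 μs = 2.9440×10^8 m/s × 2.7954×10^-5 s = 8.23 km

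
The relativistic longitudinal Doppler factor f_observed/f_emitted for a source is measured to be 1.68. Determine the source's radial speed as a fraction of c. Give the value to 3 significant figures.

β ≈ 0.477

f_obs/f_src = √((1+β)/(1−β)) = 1.68  ⇒  (1+β)/(1−β) = 2.8224
β = |1 − D²|/(1 + D²) = |1 − 2.8224|/(1 + 2.8224) = 0.477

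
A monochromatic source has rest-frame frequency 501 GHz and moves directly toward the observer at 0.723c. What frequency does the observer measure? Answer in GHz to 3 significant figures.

f_obs ≈ 1250 GHz

Relativistic Doppler: f_obs = f_src √((1+β)/(1−β))
= 501 × √(1.7230/0.27700) = 501 × 2.4940 = 1250 GHz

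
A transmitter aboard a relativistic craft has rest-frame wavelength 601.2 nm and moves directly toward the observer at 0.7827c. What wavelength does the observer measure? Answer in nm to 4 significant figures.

λ_obs ≈ 209.9 nm

Relativistic Doppler: λ_obs = λ_src √((1−β)/(1+β))
= 601.2 × √(0.217300/1.78270) = 601.2 × 0.349133 = 209.9 nm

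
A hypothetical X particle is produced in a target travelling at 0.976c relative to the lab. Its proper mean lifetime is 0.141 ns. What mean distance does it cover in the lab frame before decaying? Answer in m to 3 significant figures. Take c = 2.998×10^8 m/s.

γ = 1/√(1 − 0.976²) = 4.5920
Dilated lifetime: Δt = γτ₀ = 4.5920 × 0.141 ns = 0.64747 ns
d = vΔt = 0.976c × 0.64747 ns = 2.9260×10^8 m/s × 6.4747×10^-10 s = 0.189 m

d ≈ 0.189 m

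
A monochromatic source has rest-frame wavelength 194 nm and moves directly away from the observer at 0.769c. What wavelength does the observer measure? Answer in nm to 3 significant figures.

Relativistic Doppler: λ_obs = λ_src √((1+β)/(1−β))
= 194 × √(1.7690/0.23100) = 194 × 2.7673 = 537 nm

λ_obs ≈ 537 nm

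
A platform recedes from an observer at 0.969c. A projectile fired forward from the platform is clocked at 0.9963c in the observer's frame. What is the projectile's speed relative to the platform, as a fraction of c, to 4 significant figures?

u' ≈ 0.7894c

Inverse velocity addition: u' = (u − v)/(1 − uv/c²)
= (0.9963 − 0.969)/(1 − 0.9963×0.969) = 0.02730/0.0345853 = 0.7894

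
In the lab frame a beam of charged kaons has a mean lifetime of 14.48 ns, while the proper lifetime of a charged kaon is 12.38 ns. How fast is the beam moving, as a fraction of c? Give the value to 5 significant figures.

γ = Δt/τ₀ = 14.48/12.38 = 1.169628
β = √(1 − 1/γ²) = √(1 − 1/1.169628²) = 0.51867

β ≈ 0.51867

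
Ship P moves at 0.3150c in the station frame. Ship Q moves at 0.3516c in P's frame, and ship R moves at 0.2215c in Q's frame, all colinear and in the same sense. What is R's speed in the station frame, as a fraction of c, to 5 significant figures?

u ≈ 0.72523c

Compose boost 2: (0.3516 + 0.3150)/(1 + 0.3516×0.3150) = 0.66660/1.110754 = 0.6001329
Compose boost 3: (0.2215 + 0.6001329)/(1 + 0.2215×0.6001329) = 0.8216329/1.132929 = 0.72523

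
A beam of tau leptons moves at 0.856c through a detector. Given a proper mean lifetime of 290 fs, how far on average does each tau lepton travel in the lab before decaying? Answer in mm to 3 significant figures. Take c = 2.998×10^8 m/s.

γ = 1/√(1 − 0.856²) = 1.9343
Dilated lifetime: Δt = γτ₀ = 1.9343 × 290 fs = 560.95 fs
d = vΔt = 0.856c × 560.95 fs = 2.5663×10^8 m/s × 5.6095×10^-13 s = 0.144 mm

d ≈ 0.144 mm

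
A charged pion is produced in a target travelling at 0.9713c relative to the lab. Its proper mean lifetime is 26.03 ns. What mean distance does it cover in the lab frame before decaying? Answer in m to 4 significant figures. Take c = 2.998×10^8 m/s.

d ≈ 31.87 m

γ = 1/√(1 − 0.9713²) = 4.20419
Dilated lifetime: Δt = γτ₀ = 4.20419 × 26.03 ns = 109.435 ns
d = vΔt = 0.9713c × 109.435 ns = 2.91196×10^8 m/s × 1.09435×10^-7 s = 31.87 m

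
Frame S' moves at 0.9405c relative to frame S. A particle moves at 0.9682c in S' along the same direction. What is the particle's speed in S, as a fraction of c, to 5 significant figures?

Relativistic velocity addition: u = (u' + v)/(1 + u'v/c²)
= (0.9682 + 0.9405)/(1 + 0.9682×0.9405) = 1.9087/1.910592 = 0.99901

u ≈ 0.99901c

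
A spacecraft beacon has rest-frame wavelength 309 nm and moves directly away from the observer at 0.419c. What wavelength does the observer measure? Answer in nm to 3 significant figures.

λ_obs ≈ 483 nm

Relativistic Doppler: λ_obs = λ_src √((1+β)/(1−β))
= 309 × √(1.4190/0.58100) = 309 × 1.5628 = 483 nm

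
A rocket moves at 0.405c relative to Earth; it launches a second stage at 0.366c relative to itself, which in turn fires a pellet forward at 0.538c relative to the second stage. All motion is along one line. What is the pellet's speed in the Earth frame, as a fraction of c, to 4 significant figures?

Compose boost 2: (0.366 + 0.405)/(1 + 0.366×0.405) = 0.7710/1.14823 = 0.671468
Compose boost 3: (0.538 + 0.671468)/(1 + 0.538×0.671468) = 1.20947/1.36125 = 0.8885

u ≈ 0.8885c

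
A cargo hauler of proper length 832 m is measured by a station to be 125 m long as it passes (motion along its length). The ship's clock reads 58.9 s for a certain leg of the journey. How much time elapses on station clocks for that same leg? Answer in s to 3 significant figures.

Δt ≈ 392 s

Length contraction ⇒ γ = L₀/L = 832/125 = 6.6560
Time dilation: Δt = γτ₀ = 6.6560 × 58.9 s = 392 s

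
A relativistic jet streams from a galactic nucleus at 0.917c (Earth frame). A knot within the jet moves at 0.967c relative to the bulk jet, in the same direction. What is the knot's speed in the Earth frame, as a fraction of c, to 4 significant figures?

u ≈ 0.9985c

Relativistic velocity addition: u = (u' + v)/(1 + u'v/c²)
= (0.967 + 0.917)/(1 + 0.967×0.917) = 1.884/1.88674 = 0.9985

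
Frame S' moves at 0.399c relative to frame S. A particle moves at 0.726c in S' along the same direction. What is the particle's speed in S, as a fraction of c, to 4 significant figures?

u ≈ 0.8723c

Relativistic velocity addition: u = (u' + v)/(1 + u'v/c²)
= (0.726 + 0.399)/(1 + 0.726×0.399) = 1.125/1.28967 = 0.8723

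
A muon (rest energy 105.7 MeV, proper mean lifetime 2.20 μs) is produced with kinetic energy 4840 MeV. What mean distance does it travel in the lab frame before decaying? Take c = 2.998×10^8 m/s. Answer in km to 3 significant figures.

γ = 1 + K/(m₀c²) = 1 + 4840/105.7 = 46.790
β = √(1 − 1/γ²) = 0.99977
Dilated lifetime: γτ₀ = 46.790 × 2.20 μs = 102.94 μs
d = βc·γτ₀ = 0.99977 × (2.998×10^8 m/s) × 0.00010294 s = 30.9 km

d ≈ 30.9 km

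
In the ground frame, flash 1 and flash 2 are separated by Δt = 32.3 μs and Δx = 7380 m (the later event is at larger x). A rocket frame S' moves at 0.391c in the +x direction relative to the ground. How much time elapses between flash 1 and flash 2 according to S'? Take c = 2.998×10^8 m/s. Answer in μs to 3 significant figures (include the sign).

γ = 1/√(1 − 0.391²) = 1.0865
Δt' = γ(Δt − vΔx/c²) = 1.0865 × (32.3 μs − 0.391×7380 m / (2.998×10^8 m/s))
= 1.0865 × (22.675 μs) = 24.6 μs

Δt' ≈ 24.6 μs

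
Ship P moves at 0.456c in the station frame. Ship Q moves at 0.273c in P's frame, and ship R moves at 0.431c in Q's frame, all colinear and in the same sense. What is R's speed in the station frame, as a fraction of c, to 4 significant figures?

Compose boost 2: (0.273 + 0.456)/(1 + 0.273×0.456) = 0.7290/1.12449 = 0.648295
Compose boost 3: (0.431 + 0.648295)/(1 + 0.431×0.648295) = 1.07930/1.27942 = 0.8436

u ≈ 0.8436c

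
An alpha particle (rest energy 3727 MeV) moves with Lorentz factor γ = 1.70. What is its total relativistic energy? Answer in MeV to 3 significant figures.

E ≈ 6340 MeV

γ = 1.70 (given)
E = γm₀c² = 1.70 × 3727 MeV = 6340 MeV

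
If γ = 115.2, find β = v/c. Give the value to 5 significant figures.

β ≈ 0.99996

β = √(1 − 1/γ²) = √(1 − 1/115.2²) = √(0.9999246) = 0.99996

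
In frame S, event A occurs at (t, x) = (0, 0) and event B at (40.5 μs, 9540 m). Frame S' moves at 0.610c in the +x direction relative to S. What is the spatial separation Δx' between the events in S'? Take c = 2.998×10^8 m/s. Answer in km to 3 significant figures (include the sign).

Δx' ≈ 2.69 km

γ = 1/√(1 − 0.610²) = 1.2620
Δx' = γ(Δx − vΔt) = 1.2620 × (9540 m − 0.610×(2.998×10^8 m/s)×40.5×10^-6 s)
= 1.2620 × (2133.4 m) = 2.69 km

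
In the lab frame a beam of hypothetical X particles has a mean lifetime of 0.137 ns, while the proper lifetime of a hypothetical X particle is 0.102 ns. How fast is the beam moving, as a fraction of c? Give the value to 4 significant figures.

β ≈ 0.6676

γ = Δt/τ₀ = 0.137/0.102 = 1.34314
β = √(1 − 1/γ²) = √(1 − 1/1.34314²) = 0.6676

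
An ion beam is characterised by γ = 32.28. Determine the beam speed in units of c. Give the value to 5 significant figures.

β = √(1 − 1/γ²) = √(1 − 1/32.28²) = √(0.9990403) = 0.99952

β ≈ 0.99952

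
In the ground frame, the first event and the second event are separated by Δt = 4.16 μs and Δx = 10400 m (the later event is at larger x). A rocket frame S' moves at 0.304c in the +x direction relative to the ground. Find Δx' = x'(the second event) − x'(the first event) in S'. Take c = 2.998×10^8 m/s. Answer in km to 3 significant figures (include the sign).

Δx' ≈ 10.5 km

γ = 1/√(1 − 0.304²) = 1.0497
Δx' = γ(Δx − vΔt) = 1.0497 × (10400 m − 0.304×(2.998×10^8 m/s)×4.16×10^-6 s)
= 1.0497 × (10021 m) = 10.5 km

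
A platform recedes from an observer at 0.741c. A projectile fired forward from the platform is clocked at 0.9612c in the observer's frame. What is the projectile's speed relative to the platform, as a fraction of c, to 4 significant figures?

u' ≈ 0.7652c

Inverse velocity addition: u' = (u − v)/(1 − uv/c²)
= (0.9612 − 0.741)/(1 − 0.9612×0.741) = 0.2202/0.287751 = 0.7652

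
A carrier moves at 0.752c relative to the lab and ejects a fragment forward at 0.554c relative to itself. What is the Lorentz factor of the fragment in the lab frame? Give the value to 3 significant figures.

u_lab = (0.554 + 0.752)/(1 + 0.554×0.752) = 1.306/1.41661 = 0.921921
γ = 1/√(1 − 0.921921²) = 2.58

γ ≈ 2.58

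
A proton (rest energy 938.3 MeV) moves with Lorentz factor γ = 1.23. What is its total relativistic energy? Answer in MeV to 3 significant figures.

γ = 1.23 (given)
E = γm₀c² = 1.23 × 938.3 MeV = 1150 MeV

E ≈ 1150 MeV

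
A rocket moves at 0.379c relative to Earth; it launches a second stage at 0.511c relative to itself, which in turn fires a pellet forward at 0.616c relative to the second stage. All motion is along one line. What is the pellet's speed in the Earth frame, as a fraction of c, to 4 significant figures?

u ≈ 0.9331c

Compose boost 2: (0.511 + 0.379)/(1 + 0.511×0.379) = 0.8900/1.19367 = 0.745600
Compose boost 3: (0.616 + 0.745600)/(1 + 0.616×0.745600) = 1.36160/1.45929 = 0.9331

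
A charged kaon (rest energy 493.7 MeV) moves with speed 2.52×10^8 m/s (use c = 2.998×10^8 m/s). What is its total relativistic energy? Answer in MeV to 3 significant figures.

E ≈ 911 MeV

β = v/c = 2.52×10^8 / 2.998×10^8 = 0.84056
γ = 1/√(1 − 0.84056²) = 1.8460
E = γm₀c² = 1.8460 × 493.7 MeV = 911 MeV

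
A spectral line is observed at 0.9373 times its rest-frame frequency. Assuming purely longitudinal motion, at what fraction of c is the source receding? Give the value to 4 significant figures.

f_obs/f_src = √((1−β)/(1+β)) = 0.9373  ⇒  (1−β)/(1+β) = 0.878531
β = |1 − D²|/(1 + D²) = |1 − 0.878531|/(1 + 0.878531) = 0.06466

β ≈ 0.06466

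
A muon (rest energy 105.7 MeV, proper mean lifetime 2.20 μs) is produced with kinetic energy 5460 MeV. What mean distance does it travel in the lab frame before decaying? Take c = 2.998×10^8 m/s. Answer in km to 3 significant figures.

d ≈ 34.7 km

γ = 1 + K/(m₀c²) = 1 + 5460/105.7 = 52.656
β = √(1 − 1/γ²) = 0.99982
Dilated lifetime: γτ₀ = 52.656 × 2.20 μs = 115.84 μs
d = βc·γτ₀ = 0.99982 × (2.998×10^8 m/s) × 0.00011584 s = 34.7 km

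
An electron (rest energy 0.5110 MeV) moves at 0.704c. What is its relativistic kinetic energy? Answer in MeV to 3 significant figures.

K ≈ 0.209 MeV

γ = 1/√(1 − 0.704²) = 1.4081
K = (γ − 1)m₀c² = (1.4081 − 1) × 0.5110 MeV = 0.40805 × 0.5110 MeV = 0.209 MeV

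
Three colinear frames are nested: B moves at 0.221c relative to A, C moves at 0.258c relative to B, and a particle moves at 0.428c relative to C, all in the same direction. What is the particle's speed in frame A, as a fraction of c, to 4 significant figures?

Compose boost 2: (0.258 + 0.221)/(1 + 0.258×0.221) = 0.4790/1.05702 = 0.453162
Compose boost 3: (0.428 + 0.453162)/(1 + 0.428×0.453162) = 0.881162/1.19395 = 0.7380

u ≈ 0.7380c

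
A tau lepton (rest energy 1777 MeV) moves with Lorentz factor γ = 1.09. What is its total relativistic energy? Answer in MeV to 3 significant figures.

E ≈ 1940 MeV

γ = 1.09 (given)
E = γm₀c² = 1.09 × 1777 MeV = 1940 MeV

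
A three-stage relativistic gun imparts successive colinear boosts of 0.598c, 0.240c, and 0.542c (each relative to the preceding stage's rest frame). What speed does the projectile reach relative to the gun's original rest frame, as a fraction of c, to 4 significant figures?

u ≈ 0.9124c

Compose boost 2: (0.240 + 0.598)/(1 + 0.240×0.598) = 0.8380/1.14352 = 0.732825
Compose boost 3: (0.542 + 0.732825)/(1 + 0.542×0.732825) = 1.27482/1.39719 = 0.9124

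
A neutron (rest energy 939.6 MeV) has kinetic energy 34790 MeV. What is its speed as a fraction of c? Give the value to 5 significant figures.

γ = 1 + K/(m₀c²) = 1 + 34790/939.6 = 38.02639
β = √(1 − 1/γ²) = 0.99965

β ≈ 0.99965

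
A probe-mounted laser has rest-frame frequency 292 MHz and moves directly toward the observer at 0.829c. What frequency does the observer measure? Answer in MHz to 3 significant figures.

f_obs ≈ 955 MHz

Relativistic Doppler: f_obs = f_src √((1+β)/(1−β))
= 292 × √(1.8290/0.17100) = 292 × 3.2705 = 955 MHz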